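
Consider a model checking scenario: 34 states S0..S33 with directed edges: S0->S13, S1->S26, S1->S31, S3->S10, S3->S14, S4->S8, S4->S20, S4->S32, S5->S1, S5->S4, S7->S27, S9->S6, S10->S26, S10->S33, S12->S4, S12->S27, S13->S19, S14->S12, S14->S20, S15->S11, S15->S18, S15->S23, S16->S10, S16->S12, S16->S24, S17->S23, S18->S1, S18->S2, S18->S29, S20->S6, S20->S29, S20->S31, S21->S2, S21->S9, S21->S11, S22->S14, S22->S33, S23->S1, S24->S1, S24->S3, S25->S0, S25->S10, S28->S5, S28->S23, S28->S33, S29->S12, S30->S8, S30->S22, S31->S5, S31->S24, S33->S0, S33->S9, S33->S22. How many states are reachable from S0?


BFS from S0:
  layer 0: {S0}
  layer 1: {S13}
  layer 2: {S19}
Reachable set: {S0, S13, S19}
Count = 3

3


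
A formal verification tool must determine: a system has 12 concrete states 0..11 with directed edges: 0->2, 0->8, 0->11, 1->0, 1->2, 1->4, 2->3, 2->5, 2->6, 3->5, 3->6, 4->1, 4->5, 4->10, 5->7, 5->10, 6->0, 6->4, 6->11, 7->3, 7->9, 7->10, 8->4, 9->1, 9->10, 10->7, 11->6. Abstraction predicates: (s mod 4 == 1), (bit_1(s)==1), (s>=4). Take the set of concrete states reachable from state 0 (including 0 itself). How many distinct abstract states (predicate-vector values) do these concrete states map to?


BFS from 0:
Concrete reachable: {0, 1, 2, 3, 4, 5, 6, 7, 8, 9, 10, 11}
Abstract via predicates (s mod 4 == 1), (bit_1(s)==1), (s>=4):
  (0,0,0) <- {0}
  (0,0,1) <- {4, 8}
  (0,1,0) <- {2, 3}
  (0,1,1) <- {6, 7, 10, 11}
  (1,0,0) <- {1}
  (1,0,1) <- {5, 9}
Distinct abstract states = 6

6


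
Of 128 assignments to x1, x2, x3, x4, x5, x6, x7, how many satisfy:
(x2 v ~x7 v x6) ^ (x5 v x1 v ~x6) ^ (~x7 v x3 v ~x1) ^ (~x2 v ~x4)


CNF with 4 clauses over 7 vars (128 assignments).
An assignment satisfies CNF iff every clause has >=1 true literal.
Check each row (bits = x1,x2,x3,x4,x5,x6,x7; clause T/F shown):
  row 0 [0000000]: clauses=TTTT -> 1
  row 1 [0000001]: clauses=FTTT -> 0
  row 2 [0000010]: clauses=TFTT -> 0
  row 3 [0000011]: clauses=TFTT -> 0
  row 4 [0000100]: clauses=TTTT -> 1
  (every remaining row is evaluated the same way; all 128 results are listed next)
Full result column, 8 rows per line (x1,x2,x3,x4 fixed per line; x5,x6,x7 runs 000..111 left to right):
  rows 0-7 [x1,x2,x3,x4=0000]: 10001011  (ones: 4)
  rows 8-15 [x1,x2,x3,x4=0001]: 10001011  (ones: 4)
  rows 16-23 [x1,x2,x3,x4=0010]: 10001011  (ones: 4)
  rows 24-31 [x1,x2,x3,x4=0011]: 10001011  (ones: 4)
  rows 32-39 [x1,x2,x3,x4=0100]: 11001111  (ones: 6)
  rows 40-47 [x1,x2,x3,x4=0101]: 00000000  (ones: 0)
  rows 48-55 [x1,x2,x3,x4=0110]: 11001111  (ones: 6)
  rows 56-63 [x1,x2,x3,x4=0111]: 00000000  (ones: 0)
  rows 64-71 [x1,x2,x3,x4=1000]: 10101010  (ones: 4)
  rows 72-79 [x1,x2,x3,x4=1001]: 10101010  (ones: 4)
  rows 80-87 [x1,x2,x3,x4=1010]: 10111011  (ones: 6)
  rows 88-95 [x1,x2,x3,x4=1011]: 10111011  (ones: 6)
  rows 96-103 [x1,x2,x3,x4=1100]: 10101010  (ones: 4)
  rows 104-111 [x1,x2,x3,x4=1101]: 00000000  (ones: 0)
  rows 112-119 [x1,x2,x3,x4=1110]: 11111111  (ones: 8)
  rows 120-127 [x1,x2,x3,x4=1111]: 00000000  (ones: 0)
Satisfying assignments = 4+4+4+4+6+0+6+0+4+4+6+6+4+0+8+0 = 60

60


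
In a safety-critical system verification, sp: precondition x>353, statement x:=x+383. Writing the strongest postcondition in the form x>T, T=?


Formula: sp(P, x:=E) = exists old_x. (x = E[old_x/x]) AND P[old_x/x] (old_x is the value of x before the assignment; eliminate old_x by solving x = E[old_x/x] for old_x)
Step 1: Precondition P: x>353, i.e. old_x > 353
Step 2: Assignment gives x = old_x + 383, so old_x = x - 383
Step 3: Substitute into P: x - 383 > 353
Step 4: Simplify: x > 353+383 = 736

736


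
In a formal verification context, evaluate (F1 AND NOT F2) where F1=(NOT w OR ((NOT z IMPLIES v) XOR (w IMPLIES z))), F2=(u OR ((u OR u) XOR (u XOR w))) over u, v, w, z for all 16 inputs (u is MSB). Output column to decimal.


F1 = (NOT w OR ((NOT z IMPLIES v) XOR (w IMPLIES z)))
F2 = (u OR ((u OR u) XOR (u XOR w)))
Counterexample to F1=>F2 is where F1=1 and F2=0.
Evaluate each row (bits = u,v,w,z, MSB first):
  row 0 [0000]: F1=1 F2=0 -> F1&~F2 -> 1
  row 1 [0001]: F1=1 F2=0 -> F1&~F2 -> 1
  row 2 [0010]: F1=0 F2=1 -> F1&~F2 -> 0
  row 3 [0011]: F1=0 F2=1 -> F1&~F2 -> 0
  row 4 [0100]: F1=1 F2=0 -> F1&~F2 -> 1
  row 5 [0101]: F1=1 F2=0 -> F1&~F2 -> 1
  row 6 [0110]: F1=1 F2=1 -> F1&~F2 -> 0
  row 7 [0111]: F1=0 F2=1 -> F1&~F2 -> 0
  row 8 [1000]: F1=1 F2=1 -> F1&~F2 -> 0
  row 9 [1001]: F1=1 F2=1 -> F1&~F2 -> 0
  row 10 [1010]: F1=0 F2=1 -> F1&~F2 -> 0
  row 11 [1011]: F1=0 F2=1 -> F1&~F2 -> 0
  row 12 [1100]: F1=1 F2=1 -> F1&~F2 -> 0
  row 13 [1101]: F1=1 F2=1 -> F1&~F2 -> 0
  row 14 [1110]: F1=1 F2=1 -> F1&~F2 -> 0
  row 15 [1111]: F1=0 F2=1 -> F1&~F2 -> 0
Full result column, 4 rows per line (u,v fixed per line; w,z runs 00..11 left to right):
  rows 0-3 [u,v=00]: 1100  = hex C
  rows 4-7 [u,v=01]: 1100  = hex C
  rows 8-11 [u,v=10]: 0000  = hex 0
  rows 12-15 [u,v=11]: 0000  = hex 0
Counterexample vector (row 0 .. row 15) = 1100110000000000
Output column grouped in 4s = 1100 1100 0000 0000 = 0xCC00
Convert to decimal digit by digit (value = value*16 + digit):
  C -> 12
  12*16 + 12 (C) = 204
  204*16 + 0 = 3264
  3264*16 + 0 = 52224
Decimal = 52224

52224


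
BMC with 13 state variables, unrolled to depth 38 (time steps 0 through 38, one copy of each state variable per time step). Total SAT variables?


BMC unrolls to depth k, creating one copy of each state var for steps 0..k.
Step count = 38 + 1 = 39 (steps 0 through 38)
Vars per step = 13
Total = 13 * 39 = 507

507


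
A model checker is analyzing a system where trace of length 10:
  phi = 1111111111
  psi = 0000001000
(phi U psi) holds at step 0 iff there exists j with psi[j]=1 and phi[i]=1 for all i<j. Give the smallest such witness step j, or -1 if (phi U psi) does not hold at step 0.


(phi U psi) at 0: need smallest j with psi[j]=1 and phi[i]=1 for all i in [0,j).
Scan from step 0:
  step 0: phi=1, psi=0 -> continue
  step 1: phi=1, psi=0 -> continue
  step 2: phi=1, psi=0 -> continue
  step 3: phi=1, psi=0 -> continue
  step 6: psi=1 and phi held for [0,6) -> witness found
Witness step = 6

6


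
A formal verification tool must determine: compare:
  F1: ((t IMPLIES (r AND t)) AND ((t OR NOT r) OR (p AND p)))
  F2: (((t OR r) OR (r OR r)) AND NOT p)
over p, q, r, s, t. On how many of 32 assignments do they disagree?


F1 = ((t IMPLIES (r AND t)) AND ((t OR NOT r) OR (p AND p)))
F2 = (((t OR r) OR (r OR r)) AND NOT p)
Evaluate both on each of 32 rows (bits = p,q,r,s,t):
  row 0 [00000]: F1=1 F2=0 (differ) -> 1
  row 1 [00001]: F1=0 F2=1 (differ) -> 1
  row 2 [00010]: F1=1 F2=0 (differ) -> 1
  row 3 [00011]: F1=0 F2=1 (differ) -> 1
  row 4 [00100]: F1=0 F2=1 (differ) -> 1
  row 5 [00101]: F1=1 F2=1 -> 0
  row 6 [00110]: F1=0 F2=1 (differ) -> 1
  row 7 [00111]: F1=1 F2=1 -> 0
  row 8 [01000]: F1=1 F2=0 (differ) -> 1
  row 9 [01001]: F1=0 F2=1 (differ) -> 1
  row 10 [01010]: F1=1 F2=0 (differ) -> 1
  row 11 [01011]: F1=0 F2=1 (differ) -> 1
  row 12 [01100]: F1=0 F2=1 (differ) -> 1
  row 13 [01101]: F1=1 F2=1 -> 0
  row 14 [01110]: F1=0 F2=1 (differ) -> 1
  row 15 [01111]: F1=1 F2=1 -> 0
  row 16 [10000]: F1=1 F2=0 (differ) -> 1
  row 17 [10001]: F1=0 F2=0 -> 0
  row 18 [10010]: F1=1 F2=0 (differ) -> 1
  row 19 [10011]: F1=0 F2=0 -> 0
  row 20 [10100]: F1=1 F2=0 (differ) -> 1
  row 21 [10101]: F1=1 F2=0 (differ) -> 1
  row 22 [10110]: F1=1 F2=0 (differ) -> 1
  row 23 [10111]: F1=1 F2=0 (differ) -> 1
  row 24 [11000]: F1=1 F2=0 (differ) -> 1
  row 25 [11001]: F1=0 F2=0 -> 0
  row 26 [11010]: F1=1 F2=0 (differ) -> 1
  row 27 [11011]: F1=0 F2=0 -> 0
  row 28 [11100]: F1=1 F2=0 (differ) -> 1
  row 29 [11101]: F1=1 F2=0 (differ) -> 1
  row 30 [11110]: F1=1 F2=0 (differ) -> 1
  row 31 [11111]: F1=1 F2=0 (differ) -> 1
Full result column, 8 rows per line (p,q fixed per line; r,s,t runs 000..111 left to right):
  rows 0-7 [p,q=00]: 11111010  (ones: 6)
  rows 8-15 [p,q=01]: 11111010  (ones: 6)
  rows 16-23 [p,q=10]: 10101111  (ones: 6)
  rows 24-31 [p,q=11]: 10101111  (ones: 6)
Disagreements = 6+6+6+6 = 24

24


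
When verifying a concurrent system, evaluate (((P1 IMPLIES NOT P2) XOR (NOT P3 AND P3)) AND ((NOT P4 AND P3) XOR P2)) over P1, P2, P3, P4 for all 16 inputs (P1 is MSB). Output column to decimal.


Formula: (((P1 IMPLIES NOT P2) XOR (NOT P3 AND P3)) AND ((NOT P4 AND P3) XOR P2)) over P1, P2, P3, P4 (16 rows)
Evaluate each row (bits = P1,P2,P3,P4, MSB first):
  row 0 [0000]: (((0 IMPLIES NOT 0) XOR (NOT 0 AND 0)) AND ((NOT 0 AND 0) XOR 0)) -> 0
  row 1 [0001]: (((0 IMPLIES NOT 0) XOR (NOT 0 AND 0)) AND ((NOT 1 AND 0) XOR 0)) -> 0
  row 2 [0010]: (((0 IMPLIES NOT 0) XOR (NOT 1 AND 1)) AND ((NOT 0 AND 1) XOR 0)) -> 1
  row 3 [0011]: (((0 IMPLIES NOT 0) XOR (NOT 1 AND 1)) AND ((NOT 1 AND 1) XOR 0)) -> 0
  row 4 [0100]: (((0 IMPLIES NOT 1) XOR (NOT 0 AND 0)) AND ((NOT 0 AND 0) XOR 1)) -> 1
  row 5 [0101]: (((0 IMPLIES NOT 1) XOR (NOT 0 AND 0)) AND ((NOT 1 AND 0) XOR 1)) -> 1
  row 6 [0110]: (((0 IMPLIES NOT 1) XOR (NOT 1 AND 1)) AND ((NOT 0 AND 1) XOR 1)) -> 0
  row 7 [0111]: (((0 IMPLIES NOT 1) XOR (NOT 1 AND 1)) AND ((NOT 1 AND 1) XOR 1)) -> 1
  row 8 [1000]: (((1 IMPLIES NOT 0) XOR (NOT 0 AND 0)) AND ((NOT 0 AND 0) XOR 0)) -> 0
  row 9 [1001]: (((1 IMPLIES NOT 0) XOR (NOT 0 AND 0)) AND ((NOT 1 AND 0) XOR 0)) -> 0
  row 10 [1010]: (((1 IMPLIES NOT 0) XOR (NOT 1 AND 1)) AND ((NOT 0 AND 1) XOR 0)) -> 1
  row 11 [1011]: (((1 IMPLIES NOT 0) XOR (NOT 1 AND 1)) AND ((NOT 1 AND 1) XOR 0)) -> 0
  row 12 [1100]: (((1 IMPLIES NOT 1) XOR (NOT 0 AND 0)) AND ((NOT 0 AND 0) XOR 1)) -> 0
  row 13 [1101]: (((1 IMPLIES NOT 1) XOR (NOT 0 AND 0)) AND ((NOT 1 AND 0) XOR 1)) -> 0
  row 14 [1110]: (((1 IMPLIES NOT 1) XOR (NOT 1 AND 1)) AND ((NOT 0 AND 1) XOR 1)) -> 0
  row 15 [1111]: (((1 IMPLIES NOT 1) XOR (NOT 1 AND 1)) AND ((NOT 1 AND 1) XOR 1)) -> 0
Full result column, 4 rows per line (P1,P2 fixed per line; P3,P4 runs 00..11 left to right):
  rows 0-3 [P1,P2=00]: 0010  = hex 2
  rows 4-7 [P1,P2=01]: 1101  = hex D
  rows 8-11 [P1,P2=10]: 0010  = hex 2
  rows 12-15 [P1,P2=11]: 0000  = hex 0
Output column (row 0 .. row 15) = 0010110100100000
Output column grouped in 4s = 0010 1101 0010 0000 = 0x2D20
Convert to decimal digit by digit (value = value*16 + digit):
  2 -> 2
  2*16 + 13 (D) = 45
  45*16 + 2 = 722
  722*16 + 0 = 11552
Decimal = 11552

11552


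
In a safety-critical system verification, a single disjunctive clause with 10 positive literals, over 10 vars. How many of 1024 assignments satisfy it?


Step 1: Total=2^10=1024
Step 2: Unsat when all 10 false: 2^0=1
Step 3: Sat=1024-1=1023

1023


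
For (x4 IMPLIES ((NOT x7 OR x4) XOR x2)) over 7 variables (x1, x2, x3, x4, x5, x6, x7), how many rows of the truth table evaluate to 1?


Formula: (x4 IMPLIES ((NOT x7 OR x4) XOR x2)) over 7 vars (128 rows)
Evaluate each row (x1, x2, x3, x4, x5, x6, x7 as bits, MSB first):
  row 0 [0000000]: (0 IMPLIES ((NOT 0 OR 0) XOR 0)) -> 1
  row 1 [0000001]: (0 IMPLIES ((NOT 1 OR 0) XOR 0)) -> 1
  row 2 [0000010]: (0 IMPLIES ((NOT 0 OR 0) XOR 0)) -> 1
  row 3 [0000011]: (0 IMPLIES ((NOT 1 OR 0) XOR 0)) -> 1
  row 4 [0000100]: (0 IMPLIES ((NOT 0 OR 0) XOR 0)) -> 1
  (every remaining row is evaluated the same way; all 128 results are listed next)
Full result column, 8 rows per line (x1,x2,x3,x4 fixed per line; x5,x6,x7 runs 000..111 left to right):
  rows 0-7 [x1,x2,x3,x4=0000]: 11111111  (ones: 8)
  rows 8-15 [x1,x2,x3,x4=0001]: 11111111  (ones: 8)
  rows 16-23 [x1,x2,x3,x4=0010]: 11111111  (ones: 8)
  rows 24-31 [x1,x2,x3,x4=0011]: 11111111  (ones: 8)
  rows 32-39 [x1,x2,x3,x4=0100]: 11111111  (ones: 8)
  rows 40-47 [x1,x2,x3,x4=0101]: 00000000  (ones: 0)
  rows 48-55 [x1,x2,x3,x4=0110]: 11111111  (ones: 8)
  rows 56-63 [x1,x2,x3,x4=0111]: 00000000  (ones: 0)
  rows 64-71 [x1,x2,x3,x4=1000]: 11111111  (ones: 8)
  rows 72-79 [x1,x2,x3,x4=1001]: 11111111  (ones: 8)
  rows 80-87 [x1,x2,x3,x4=1010]: 11111111  (ones: 8)
  rows 88-95 [x1,x2,x3,x4=1011]: 11111111  (ones: 8)
  rows 96-103 [x1,x2,x3,x4=1100]: 11111111  (ones: 8)
  rows 104-111 [x1,x2,x3,x4=1101]: 00000000  (ones: 0)
  rows 112-119 [x1,x2,x3,x4=1110]: 11111111  (ones: 8)
  rows 120-127 [x1,x2,x3,x4=1111]: 00000000  (ones: 0)
Count of 1-rows = 8+8+8+8+8+0+8+0+8+8+8+8+8+0+8+0 = 96

96


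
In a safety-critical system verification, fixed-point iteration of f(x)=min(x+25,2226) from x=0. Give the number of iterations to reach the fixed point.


Step 1: x=0, cap=2226, increment=25
Step 2: x grows by 25 each step until capped at 2226; fixed point is x=2226
Step 3: iterations = ceil(2226/25) = 90

90


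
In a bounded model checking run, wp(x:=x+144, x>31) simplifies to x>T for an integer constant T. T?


Formula: wp(x:=E, P) = P[E/x] (substitute E for x in postcondition)
Step 1: Postcondition: x>31
Step 2: Substitute x+144 for x: x+144>31
Step 3: Solve for x: x > 31-144 = -113

-113


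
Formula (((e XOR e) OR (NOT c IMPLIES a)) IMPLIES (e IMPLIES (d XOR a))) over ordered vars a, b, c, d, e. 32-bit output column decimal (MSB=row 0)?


Formula: (((e XOR e) OR (NOT c IMPLIES a)) IMPLIES (e IMPLIES (d XOR a))) over a, b, c, d, e (32 rows)
Evaluate each row (bits = a,b,c,d,e, MSB first):
  row 0 [00000]: (((0 XOR 0) OR (NOT 0 IMPLIES 0)) IMPLIES (0 IMPLIES (0 XOR 0))) -> 1
  row 1 [00001]: (((1 XOR 1) OR (NOT 0 IMPLIES 0)) IMPLIES (1 IMPLIES (0 XOR 0))) -> 1
  row 2 [00010]: (((0 XOR 0) OR (NOT 0 IMPLIES 0)) IMPLIES (0 IMPLIES (1 XOR 0))) -> 1
  row 3 [00011]: (((1 XOR 1) OR (NOT 0 IMPLIES 0)) IMPLIES (1 IMPLIES (1 XOR 0))) -> 1
  row 4 [00100]: (((0 XOR 0) OR (NOT 1 IMPLIES 0)) IMPLIES (0 IMPLIES (0 XOR 0))) -> 1
  row 5 [00101]: (((1 XOR 1) OR (NOT 1 IMPLIES 0)) IMPLIES (1 IMPLIES (0 XOR 0))) -> 0
  row 6 [00110]: (((0 XOR 0) OR (NOT 1 IMPLIES 0)) IMPLIES (0 IMPLIES (1 XOR 0))) -> 1
  row 7 [00111]: (((1 XOR 1) OR (NOT 1 IMPLIES 0)) IMPLIES (1 IMPLIES (1 XOR 0))) -> 1
  row 8 [01000]: (((0 XOR 0) OR (NOT 0 IMPLIES 0)) IMPLIES (0 IMPLIES (0 XOR 0))) -> 1
  row 9 [01001]: (((1 XOR 1) OR (NOT 0 IMPLIES 0)) IMPLIES (1 IMPLIES (0 XOR 0))) -> 1
  row 10 [01010]: (((0 XOR 0) OR (NOT 0 IMPLIES 0)) IMPLIES (0 IMPLIES (1 XOR 0))) -> 1
  row 11 [01011]: (((1 XOR 1) OR (NOT 0 IMPLIES 0)) IMPLIES (1 IMPLIES (1 XOR 0))) -> 1
  row 12 [01100]: (((0 XOR 0) OR (NOT 1 IMPLIES 0)) IMPLIES (0 IMPLIES (0 XOR 0))) -> 1
  row 13 [01101]: (((1 XOR 1) OR (NOT 1 IMPLIES 0)) IMPLIES (1 IMPLIES (0 XOR 0))) -> 0
  row 14 [01110]: (((0 XOR 0) OR (NOT 1 IMPLIES 0)) IMPLIES (0 IMPLIES (1 XOR 0))) -> 1
  row 15 [01111]: (((1 XOR 1) OR (NOT 1 IMPLIES 0)) IMPLIES (1 IMPLIES (1 XOR 0))) -> 1
  row 16 [10000]: (((0 XOR 0) OR (NOT 0 IMPLIES 1)) IMPLIES (0 IMPLIES (0 XOR 1))) -> 1
  row 17 [10001]: (((1 XOR 1) OR (NOT 0 IMPLIES 1)) IMPLIES (1 IMPLIES (0 XOR 1))) -> 1
  row 18 [10010]: (((0 XOR 0) OR (NOT 0 IMPLIES 1)) IMPLIES (0 IMPLIES (1 XOR 1))) -> 1
  row 19 [10011]: (((1 XOR 1) OR (NOT 0 IMPLIES 1)) IMPLIES (1 IMPLIES (1 XOR 1))) -> 0
  row 20 [10100]: (((0 XOR 0) OR (NOT 1 IMPLIES 1)) IMPLIES (0 IMPLIES (0 XOR 1))) -> 1
  row 21 [10101]: (((1 XOR 1) OR (NOT 1 IMPLIES 1)) IMPLIES (1 IMPLIES (0 XOR 1))) -> 1
  row 22 [10110]: (((0 XOR 0) OR (NOT 1 IMPLIES 1)) IMPLIES (0 IMPLIES (1 XOR 1))) -> 1
  row 23 [10111]: (((1 XOR 1) OR (NOT 1 IMPLIES 1)) IMPLIES (1 IMPLIES (1 XOR 1))) -> 0
  row 24 [11000]: (((0 XOR 0) OR (NOT 0 IMPLIES 1)) IMPLIES (0 IMPLIES (0 XOR 1))) -> 1
  row 25 [11001]: (((1 XOR 1) OR (NOT 0 IMPLIES 1)) IMPLIES (1 IMPLIES (0 XOR 1))) -> 1
  row 26 [11010]: (((0 XOR 0) OR (NOT 0 IMPLIES 1)) IMPLIES (0 IMPLIES (1 XOR 1))) -> 1
  row 27 [11011]: (((1 XOR 1) OR (NOT 0 IMPLIES 1)) IMPLIES (1 IMPLIES (1 XOR 1))) -> 0
  row 28 [11100]: (((0 XOR 0) OR (NOT 1 IMPLIES 1)) IMPLIES (0 IMPLIES (0 XOR 1))) -> 1
  row 29 [11101]: (((1 XOR 1) OR (NOT 1 IMPLIES 1)) IMPLIES (1 IMPLIES (0 XOR 1))) -> 1
  row 30 [11110]: (((0 XOR 0) OR (NOT 1 IMPLIES 1)) IMPLIES (0 IMPLIES (1 XOR 1))) -> 1
  row 31 [11111]: (((1 XOR 1) OR (NOT 1 IMPLIES 1)) IMPLIES (1 IMPLIES (1 XOR 1))) -> 0
Full result column, 4 rows per line (a,b,c fixed per line; d,e runs 00..11 left to right):
  rows 0-3 [a,b,c=000]: 1111  = hex F
  rows 4-7 [a,b,c=001]: 1011  = hex B
  rows 8-11 [a,b,c=010]: 1111  = hex F
  rows 12-15 [a,b,c=011]: 1011  = hex B
  rows 16-19 [a,b,c=100]: 1110  = hex E
  rows 20-23 [a,b,c=101]: 1110  = hex E
  rows 24-27 [a,b,c=110]: 1110  = hex E
  rows 28-31 [a,b,c=111]: 1110  = hex E
Output column (row 0 .. row 31) = 11111011111110111110111011101110
Output column grouped in 4s = 1111 1011 1111 1011 1110 1110 1110 1110 = 0xFBFBEEEE
Convert to decimal digit by digit (value = value*16 + digit):
  F -> 15
  15*16 + 11 (B) = 251
  251*16 + 15 (F) = 4031
  4031*16 + 11 (B) = 64507
  64507*16 + 14 (E) = 1032126
  1032126*16 + 14 (E) = 16514030
  16514030*16 + 14 (E) = 264224494
  264224494*16 + 14 (E) = 4227591918
Decimal = 4227591918

4227591918


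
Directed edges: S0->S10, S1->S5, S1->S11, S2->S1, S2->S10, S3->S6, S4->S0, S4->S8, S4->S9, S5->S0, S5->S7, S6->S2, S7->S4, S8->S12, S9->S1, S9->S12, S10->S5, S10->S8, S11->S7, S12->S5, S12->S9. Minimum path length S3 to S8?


BFS layer-by-layer from S3:
  dist 0: {S3}
  dist 1: {S6}
  dist 2: {S2}
  dist 3: {S1, S10}
  dist 4: {S5, S8, S11}
  -> S8 reached at distance 4
Shortest path length = 4

4


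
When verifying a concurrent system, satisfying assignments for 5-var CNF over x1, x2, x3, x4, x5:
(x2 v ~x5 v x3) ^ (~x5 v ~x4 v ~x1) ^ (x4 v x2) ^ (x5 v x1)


CNF with 4 clauses over 5 vars (32 assignments).
An assignment satisfies CNF iff every clause has >=1 true literal.
Check each row (bits = x1,x2,x3,x4,x5; clause T/F shown):
  row 0 [00000]: clauses=TTFF -> 0
  row 1 [00001]: clauses=FTFT -> 0
  row 2 [00010]: clauses=TTTF -> 0
  row 3 [00011]: clauses=FTTT -> 0
  row 4 [00100]: clauses=TTFF -> 0
  row 5 [00101]: clauses=TTFT -> 0
  row 6 [00110]: clauses=TTTF -> 0
  row 7 [00111]: clauses=TTTT -> 1
  row 8 [01000]: clauses=TTTF -> 0
  row 9 [01001]: clauses=TTTT -> 1
  row 10 [01010]: clauses=TTTF -> 0
  row 11 [01011]: clauses=TTTT -> 1
  row 12 [01100]: clauses=TTTF -> 0
  row 13 [01101]: clauses=TTTT -> 1
  row 14 [01110]: clauses=TTTF -> 0
  row 15 [01111]: clauses=TTTT -> 1
  row 16 [10000]: clauses=TTFT -> 0
  row 17 [10001]: clauses=FTFT -> 0
  row 18 [10010]: clauses=TTTT -> 1
  row 19 [10011]: clauses=FFTT -> 0
  row 20 [10100]: clauses=TTFT -> 0
  row 21 [10101]: clauses=TTFT -> 0
  row 22 [10110]: clauses=TTTT -> 1
  row 23 [10111]: clauses=TFTT -> 0
  row 24 [11000]: clauses=TTTT -> 1
  row 25 [11001]: clauses=TTTT -> 1
  row 26 [11010]: clauses=TTTT -> 1
  row 27 [11011]: clauses=TFTT -> 0
  row 28 [11100]: clauses=TTTT -> 1
  row 29 [11101]: clauses=TTTT -> 1
  row 30 [11110]: clauses=TTTT -> 1
  row 31 [11111]: clauses=TFTT -> 0
Full result column, 8 rows per line (x1,x2 fixed per line; x3,x4,x5 runs 000..111 left to right):
  rows 0-7 [x1,x2=00]: 00000001  (ones: 1)
  rows 8-15 [x1,x2=01]: 01010101  (ones: 4)
  rows 16-23 [x1,x2=10]: 00100010  (ones: 2)
  rows 24-31 [x1,x2=11]: 11101110  (ones: 6)
Satisfying assignments = 1+4+2+6 = 13

13


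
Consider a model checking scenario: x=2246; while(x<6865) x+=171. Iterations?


Step 1: x goes from 2246 toward 6865 by 171; the body runs while x<6865, so iterations = ceil((bound-start)/step)
Step 2: Distance=4619
Step 3: ceil(4619/171)=28

28


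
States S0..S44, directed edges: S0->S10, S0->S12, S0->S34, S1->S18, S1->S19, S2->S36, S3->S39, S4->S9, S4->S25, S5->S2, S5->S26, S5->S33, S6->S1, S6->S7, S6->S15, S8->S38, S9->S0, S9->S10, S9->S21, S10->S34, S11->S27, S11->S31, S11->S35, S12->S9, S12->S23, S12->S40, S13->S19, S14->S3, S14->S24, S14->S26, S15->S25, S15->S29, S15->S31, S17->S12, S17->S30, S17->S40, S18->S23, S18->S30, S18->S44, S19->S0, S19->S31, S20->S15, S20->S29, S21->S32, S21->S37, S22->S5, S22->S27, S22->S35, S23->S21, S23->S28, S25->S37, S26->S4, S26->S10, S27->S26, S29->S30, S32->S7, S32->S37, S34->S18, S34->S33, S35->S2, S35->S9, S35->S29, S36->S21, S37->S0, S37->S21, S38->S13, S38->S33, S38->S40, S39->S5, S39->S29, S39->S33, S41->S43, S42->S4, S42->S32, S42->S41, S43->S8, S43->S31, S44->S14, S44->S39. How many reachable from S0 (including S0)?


BFS from S0:
  layer 0: {S0}
  layer 1: {S10, S12, S34}
  layer 2: {S9, S18, S23, S33, S40}
  layer 3: {S21, S28, S30, S44}
  layer 4: {S14, S32, S37, S39}
  layer 5: {S3, S5, S7, S24, S26, S29}
  layer 6: {S2, S4}
  layer 7: {S25, S36}
Reachable set: {S0, S2, S3, S4, S5, S7, S9, S10, S12, S14, S18, S21, S23, S24, S25, S26, S28, S29, S30, S32, S33, S34, S36, S37, S39, S40, S44}
Count = 27

27


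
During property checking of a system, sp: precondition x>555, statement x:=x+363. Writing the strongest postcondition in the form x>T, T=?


Formula: sp(P, x:=E) = exists old_x. (x = E[old_x/x]) AND P[old_x/x] (old_x is the value of x before the assignment; eliminate old_x by solving x = E[old_x/x] for old_x)
Step 1: Precondition P: x>555, i.e. old_x > 555
Step 2: Assignment gives x = old_x + 363, so old_x = x - 363
Step 3: Substitute into P: x - 363 > 555
Step 4: Simplify: x > 555+363 = 918

918


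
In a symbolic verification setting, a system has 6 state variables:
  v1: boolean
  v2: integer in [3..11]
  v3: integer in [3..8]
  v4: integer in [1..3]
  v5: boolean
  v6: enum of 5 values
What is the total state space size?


State space = product of domain sizes of all variables.
Domain sizes:
  v1 (boolean): 2
  v2 (integer in [3..11]): 9
  v3 (integer in [3..8]): 6
  v4 (integer in [1..3]): 3
  v5 (boolean): 2
  v6 (enum of 5 values): 5
Product = 2 * 9 * 6 * 3 * 2 * 5 = 3240

3240


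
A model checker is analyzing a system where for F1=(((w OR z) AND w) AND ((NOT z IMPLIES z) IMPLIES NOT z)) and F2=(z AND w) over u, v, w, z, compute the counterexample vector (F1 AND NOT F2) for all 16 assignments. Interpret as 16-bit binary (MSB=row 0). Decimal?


F1 = (((w OR z) AND w) AND ((NOT z IMPLIES z) IMPLIES NOT z))
F2 = (z AND w)
Counterexample to F1=>F2 is where F1=1 and F2=0.
Evaluate each row (bits = u,v,w,z, MSB first):
  row 0 [0000]: F1=0 F2=0 -> F1&~F2 -> 0
  row 1 [0001]: F1=0 F2=0 -> F1&~F2 -> 0
  row 2 [0010]: F1=1 F2=0 -> F1&~F2 -> 1
  row 3 [0011]: F1=0 F2=1 -> F1&~F2 -> 0
  row 4 [0100]: F1=0 F2=0 -> F1&~F2 -> 0
  row 5 [0101]: F1=0 F2=0 -> F1&~F2 -> 0
  row 6 [0110]: F1=1 F2=0 -> F1&~F2 -> 1
  row 7 [0111]: F1=0 F2=1 -> F1&~F2 -> 0
  row 8 [1000]: F1=0 F2=0 -> F1&~F2 -> 0
  row 9 [1001]: F1=0 F2=0 -> F1&~F2 -> 0
  row 10 [1010]: F1=1 F2=0 -> F1&~F2 -> 1
  row 11 [1011]: F1=0 F2=1 -> F1&~F2 -> 0
  row 12 [1100]: F1=0 F2=0 -> F1&~F2 -> 0
  row 13 [1101]: F1=0 F2=0 -> F1&~F2 -> 0
  row 14 [1110]: F1=1 F2=0 -> F1&~F2 -> 1
  row 15 [1111]: F1=0 F2=1 -> F1&~F2 -> 0
Full result column, 4 rows per line (u,v fixed per line; w,z runs 00..11 left to right):
  rows 0-3 [u,v=00]: 0010  = hex 2
  rows 4-7 [u,v=01]: 0010  = hex 2
  rows 8-11 [u,v=10]: 0010  = hex 2
  rows 12-15 [u,v=11]: 0010  = hex 2
Counterexample vector (row 0 .. row 15) = 0010001000100010
Output column grouped in 4s = 0010 0010 0010 0010 = 0x2222
Convert to decimal digit by digit (value = value*16 + digit):
  2 -> 2
  2*16 + 2 = 34
  34*16 + 2 = 546
  546*16 + 2 = 8738
Decimal = 8738

8738


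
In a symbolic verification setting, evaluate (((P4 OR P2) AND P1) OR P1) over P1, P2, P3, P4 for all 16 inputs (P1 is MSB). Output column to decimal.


Formula: (((P4 OR P2) AND P1) OR P1) over P1, P2, P3, P4 (16 rows)
Evaluate each row (bits = P1,P2,P3,P4, MSB first):
  row 0 [0000]: (((0 OR 0) AND 0) OR 0) -> 0
  row 1 [0001]: (((1 OR 0) AND 0) OR 0) -> 0
  row 2 [0010]: (((0 OR 0) AND 0) OR 0) -> 0
  row 3 [0011]: (((1 OR 0) AND 0) OR 0) -> 0
  row 4 [0100]: (((0 OR 1) AND 0) OR 0) -> 0
  row 5 [0101]: (((1 OR 1) AND 0) OR 0) -> 0
  row 6 [0110]: (((0 OR 1) AND 0) OR 0) -> 0
  row 7 [0111]: (((1 OR 1) AND 0) OR 0) -> 0
  row 8 [1000]: (((0 OR 0) AND 1) OR 1) -> 1
  row 9 [1001]: (((1 OR 0) AND 1) OR 1) -> 1
  row 10 [1010]: (((0 OR 0) AND 1) OR 1) -> 1
  row 11 [1011]: (((1 OR 0) AND 1) OR 1) -> 1
  row 12 [1100]: (((0 OR 1) AND 1) OR 1) -> 1
  row 13 [1101]: (((1 OR 1) AND 1) OR 1) -> 1
  row 14 [1110]: (((0 OR 1) AND 1) OR 1) -> 1
  row 15 [1111]: (((1 OR 1) AND 1) OR 1) -> 1
Full result column, 4 rows per line (P1,P2 fixed per line; P3,P4 runs 00..11 left to right):
  rows 0-3 [P1,P2=00]: 0000  = hex 0
  rows 4-7 [P1,P2=01]: 0000  = hex 0
  rows 8-11 [P1,P2=10]: 1111  = hex F
  rows 12-15 [P1,P2=11]: 1111  = hex F
Output column (row 0 .. row 15) = 0000000011111111
Output column grouped in 4s = 0000 0000 1111 1111 = 0x00FF
Convert to decimal digit by digit (value = value*16 + digit):
  0 -> 0
  0*16 + 0 = 0
  0*16 + 15 (F) = 15
  15*16 + 15 (F) = 255
Decimal = 255

255


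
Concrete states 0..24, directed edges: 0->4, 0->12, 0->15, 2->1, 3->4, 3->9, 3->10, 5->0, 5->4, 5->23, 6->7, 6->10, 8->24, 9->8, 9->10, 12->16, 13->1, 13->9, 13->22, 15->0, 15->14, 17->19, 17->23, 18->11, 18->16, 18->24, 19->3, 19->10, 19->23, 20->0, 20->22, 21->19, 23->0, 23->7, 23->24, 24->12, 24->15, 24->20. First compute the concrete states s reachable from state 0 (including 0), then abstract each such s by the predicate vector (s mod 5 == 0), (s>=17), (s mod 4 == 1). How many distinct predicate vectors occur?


BFS from 0:
Concrete reachable: {0, 4, 12, 14, 15, 16}
Abstract via predicates (s mod 5 == 0), (s>=17), (s mod 4 == 1):
  (0,0,0) <- {4, 12, 14, 16}
  (1,0,0) <- {0, 15}
Distinct abstract states = 2

2


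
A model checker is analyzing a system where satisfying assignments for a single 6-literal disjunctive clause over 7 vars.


Step 1: Total=2^7=128
Step 2: Unsat when all 6 false: 2^1=2
Step 3: Sat=128-2=126

126


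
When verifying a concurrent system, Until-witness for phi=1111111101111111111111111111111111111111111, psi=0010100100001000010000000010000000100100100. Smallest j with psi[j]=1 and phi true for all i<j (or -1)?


(phi U psi) at 0: need smallest j with psi[j]=1 and phi[i]=1 for all i in [0,j).
Scan from step 0:
  step 0: phi=1, psi=0 -> continue
  step 1: phi=1, psi=0 -> continue
  step 2: psi=1 and phi held for [0,2) -> witness found
Witness step = 2

2


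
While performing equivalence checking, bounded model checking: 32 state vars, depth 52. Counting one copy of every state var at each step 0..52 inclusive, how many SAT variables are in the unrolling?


BMC unrolls to depth k, creating one copy of each state var for steps 0..k.
Step count = 52 + 1 = 53 (steps 0 through 52)
Vars per step = 32
Total = 32 * 53 = 1696

1696


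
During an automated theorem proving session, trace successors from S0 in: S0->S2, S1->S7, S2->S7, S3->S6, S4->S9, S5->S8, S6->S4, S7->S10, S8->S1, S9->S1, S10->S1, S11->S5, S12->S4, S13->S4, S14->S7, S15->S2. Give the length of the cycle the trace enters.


Trace from S0 until a state repeats:
  S0 -> S2 -> S7 -> S10 -> S1 -> S7
S7 first seen at step 2, revisited at step 5.
Cycle length = 5 - 2 = 3

3


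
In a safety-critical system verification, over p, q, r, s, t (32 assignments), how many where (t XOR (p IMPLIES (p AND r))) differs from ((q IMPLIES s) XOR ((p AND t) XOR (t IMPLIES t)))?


F1 = (t XOR (p IMPLIES (p AND r)))
F2 = ((q IMPLIES s) XOR ((p AND t) XOR (t IMPLIES t)))
Evaluate both on each of 32 rows (bits = p,q,r,s,t):
  row 0 [00000]: F1=1 F2=0 (differ) -> 1
  row 1 [00001]: F1=0 F2=0 -> 0
  row 2 [00010]: F1=1 F2=0 (differ) -> 1
  row 3 [00011]: F1=0 F2=0 -> 0
  row 4 [00100]: F1=1 F2=0 (differ) -> 1
  row 5 [00101]: F1=0 F2=0 -> 0
  row 6 [00110]: F1=1 F2=0 (differ) -> 1
  row 7 [00111]: F1=0 F2=0 -> 0
  row 8 [01000]: F1=1 F2=1 -> 0
  row 9 [01001]: F1=0 F2=1 (differ) -> 1
  row 10 [01010]: F1=1 F2=0 (differ) -> 1
  row 11 [01011]: F1=0 F2=0 -> 0
  row 12 [01100]: F1=1 F2=1 -> 0
  row 13 [01101]: F1=0 F2=1 (differ) -> 1
  row 14 [01110]: F1=1 F2=0 (differ) -> 1
  row 15 [01111]: F1=0 F2=0 -> 0
  row 16 [10000]: F1=0 F2=0 -> 0
  row 17 [10001]: F1=1 F2=1 -> 0
  row 18 [10010]: F1=0 F2=0 -> 0
  row 19 [10011]: F1=1 F2=1 -> 0
  row 20 [10100]: F1=1 F2=0 (differ) -> 1
  row 21 [10101]: F1=0 F2=1 (differ) -> 1
  row 22 [10110]: F1=1 F2=0 (differ) -> 1
  row 23 [10111]: F1=0 F2=1 (differ) -> 1
  row 24 [11000]: F1=0 F2=1 (differ) -> 1
  row 25 [11001]: F1=1 F2=0 (differ) -> 1
  row 26 [11010]: F1=0 F2=0 -> 0
  row 27 [11011]: F1=1 F2=1 -> 0
  row 28 [11100]: F1=1 F2=1 -> 0
  row 29 [11101]: F1=0 F2=0 -> 0
  row 30 [11110]: F1=1 F2=0 (differ) -> 1
  row 31 [11111]: F1=0 F2=1 (differ) -> 1
Full result column, 8 rows per line (p,q fixed per line; r,s,t runs 000..111 left to right):
  rows 0-7 [p,q=00]: 10101010  (ones: 4)
  rows 8-15 [p,q=01]: 01100110  (ones: 4)
  rows 16-23 [p,q=10]: 00001111  (ones: 4)
  rows 24-31 [p,q=11]: 11000011  (ones: 4)
Disagreements = 4+4+4+4 = 16

16


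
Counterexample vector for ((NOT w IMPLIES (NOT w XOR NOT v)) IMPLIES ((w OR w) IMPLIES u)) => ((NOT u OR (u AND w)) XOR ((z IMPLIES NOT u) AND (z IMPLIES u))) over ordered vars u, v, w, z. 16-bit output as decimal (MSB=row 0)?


F1 = ((NOT w IMPLIES (NOT w XOR NOT v)) IMPLIES ((w OR w) IMPLIES u))
F2 = ((NOT u OR (u AND w)) XOR ((z IMPLIES NOT u) AND (z IMPLIES u)))
Counterexample to F1=>F2 is where F1=1 and F2=0.
Evaluate each row (bits = u,v,w,z, MSB first):
  row 0 [0000]: F1=1 F2=0 -> F1&~F2 -> 1
  row 1 [0001]: F1=1 F2=1 -> F1&~F2 -> 0
  row 2 [0010]: F1=0 F2=0 -> F1&~F2 -> 0
  row 3 [0011]: F1=0 F2=1 -> F1&~F2 -> 0
  row 4 [0100]: F1=1 F2=0 -> F1&~F2 -> 1
  row 5 [0101]: F1=1 F2=1 -> F1&~F2 -> 0
  row 6 [0110]: F1=0 F2=0 -> F1&~F2 -> 0
  row 7 [0111]: F1=0 F2=1 -> F1&~F2 -> 0
  row 8 [1000]: F1=1 F2=1 -> F1&~F2 -> 0
  row 9 [1001]: F1=1 F2=0 -> F1&~F2 -> 1
  row 10 [1010]: F1=1 F2=0 -> F1&~F2 -> 1
  row 11 [1011]: F1=1 F2=1 -> F1&~F2 -> 0
  row 12 [1100]: F1=1 F2=1 -> F1&~F2 -> 0
  row 13 [1101]: F1=1 F2=0 -> F1&~F2 -> 1
  row 14 [1110]: F1=1 F2=0 -> F1&~F2 -> 1
  row 15 [1111]: F1=1 F2=1 -> F1&~F2 -> 0
Full result column, 4 rows per line (u,v fixed per line; w,z runs 00..11 left to right):
  rows 0-3 [u,v=00]: 1000  = hex 8
  rows 4-7 [u,v=01]: 1000  = hex 8
  rows 8-11 [u,v=10]: 0110  = hex 6
  rows 12-15 [u,v=11]: 0110  = hex 6
Counterexample vector (row 0 .. row 15) = 1000100001100110
Output column grouped in 4s = 1000 1000 0110 0110 = 0x8866
Convert to decimal digit by digit (value = value*16 + digit):
  8 -> 8
  8*16 + 8 = 136
  136*16 + 6 = 2182
  2182*16 + 6 = 34918
Decimal = 34918

34918


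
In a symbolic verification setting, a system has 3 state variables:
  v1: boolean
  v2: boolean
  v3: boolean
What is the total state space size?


State space = product of domain sizes of all variables.
Domain sizes:
  v1 (boolean): 2
  v2 (boolean): 2
  v3 (boolean): 2
Product = 2 * 2 * 2 = 8

8


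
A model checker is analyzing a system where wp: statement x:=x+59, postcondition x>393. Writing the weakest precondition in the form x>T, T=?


Formula: wp(x:=E, P) = P[E/x] (substitute E for x in postcondition)
Step 1: Postcondition: x>393
Step 2: Substitute x+59 for x: x+59>393
Step 3: Solve for x: x > 393-59 = 334

334


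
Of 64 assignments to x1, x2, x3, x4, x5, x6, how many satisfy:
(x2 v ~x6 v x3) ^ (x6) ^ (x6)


CNF with 3 clauses over 6 vars (64 assignments).
An assignment satisfies CNF iff every clause has >=1 true literal.
Check each row (bits = x1,x2,x3,x4,x5,x6; clause T/F shown):
  row 0 [000000]: clauses=TFF -> 0
  row 1 [000001]: clauses=FTT -> 0
  row 2 [000010]: clauses=TFF -> 0
  row 3 [000011]: clauses=FTT -> 0
  row 4 [000100]: clauses=TFF -> 0
  (every remaining row is evaluated the same way; all 64 results are listed next)
Full result column, 8 rows per line (x1,x2,x3 fixed per line; x4,x5,x6 runs 000..111 left to right):
  rows 0-7 [x1,x2,x3=000]: 00000000  (ones: 0)
  rows 8-15 [x1,x2,x3=001]: 01010101  (ones: 4)
  rows 16-23 [x1,x2,x3=010]: 01010101  (ones: 4)
  rows 24-31 [x1,x2,x3=011]: 01010101  (ones: 4)
  rows 32-39 [x1,x2,x3=100]: 00000000  (ones: 0)
  rows 40-47 [x1,x2,x3=101]: 01010101  (ones: 4)
  rows 48-55 [x1,x2,x3=110]: 01010101  (ones: 4)
  rows 56-63 [x1,x2,x3=111]: 01010101  (ones: 4)
Satisfying assignments = 0+4+4+4+0+4+4+4 = 24

24


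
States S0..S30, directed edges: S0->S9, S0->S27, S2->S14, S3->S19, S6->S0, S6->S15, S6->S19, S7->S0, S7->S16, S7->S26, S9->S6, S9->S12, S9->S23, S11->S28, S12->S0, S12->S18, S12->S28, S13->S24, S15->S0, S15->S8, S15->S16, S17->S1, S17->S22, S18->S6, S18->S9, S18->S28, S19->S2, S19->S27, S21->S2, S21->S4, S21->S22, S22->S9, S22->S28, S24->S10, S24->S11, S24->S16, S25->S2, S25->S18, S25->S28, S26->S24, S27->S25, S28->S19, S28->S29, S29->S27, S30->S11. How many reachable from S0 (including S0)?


BFS from S0:
  layer 0: {S0}
  layer 1: {S9, S27}
  layer 2: {S6, S12, S23, S25}
  layer 3: {S2, S15, S18, S19, S28}
  layer 4: {S8, S14, S16, S29}
Reachable set: {S0, S2, S6, S8, S9, S12, S14, S15, S16, S18, S19, S23, S25, S27, S28, S29}
Count = 16

16


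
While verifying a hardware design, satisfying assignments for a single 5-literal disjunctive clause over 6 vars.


Step 1: Total=2^6=64
Step 2: Unsat when all 5 false: 2^1=2
Step 3: Sat=64-2=62

62


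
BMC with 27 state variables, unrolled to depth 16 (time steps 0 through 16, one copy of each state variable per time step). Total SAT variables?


BMC unrolls to depth k, creating one copy of each state var for steps 0..k.
Step count = 16 + 1 = 17 (steps 0 through 16)
Vars per step = 27
Total = 27 * 17 = 459

459


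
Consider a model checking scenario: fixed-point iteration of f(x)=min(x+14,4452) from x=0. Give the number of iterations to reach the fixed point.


Step 1: x=0, cap=4452, increment=14
Step 2: x grows by 14 each step until capped at 4452; fixed point is x=4452
Step 3: iterations = ceil(4452/14) = 318

318


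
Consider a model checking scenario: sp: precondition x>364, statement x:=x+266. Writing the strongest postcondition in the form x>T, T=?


Formula: sp(P, x:=E) = exists old_x. (x = E[old_x/x]) AND P[old_x/x] (old_x is the value of x before the assignment; eliminate old_x by solving x = E[old_x/x] for old_x)
Step 1: Precondition P: x>364, i.e. old_x > 364
Step 2: Assignment gives x = old_x + 266, so old_x = x - 266
Step 3: Substitute into P: x - 266 > 364
Step 4: Simplify: x > 364+266 = 630

630


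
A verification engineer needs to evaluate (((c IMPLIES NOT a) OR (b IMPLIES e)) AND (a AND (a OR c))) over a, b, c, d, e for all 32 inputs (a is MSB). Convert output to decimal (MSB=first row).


Formula: (((c IMPLIES NOT a) OR (b IMPLIES e)) AND (a AND (a OR c))) over a, b, c, d, e (32 rows)
Evaluate each row (bits = a,b,c,d,e, MSB first):
  row 0 [00000]: (((0 IMPLIES NOT 0) OR (0 IMPLIES 0)) AND (0 AND (0 OR 0))) -> 0
  row 1 [00001]: (((0 IMPLIES NOT 0) OR (0 IMPLIES 1)) AND (0 AND (0 OR 0))) -> 0
  row 2 [00010]: (((0 IMPLIES NOT 0) OR (0 IMPLIES 0)) AND (0 AND (0 OR 0))) -> 0
  row 3 [00011]: (((0 IMPLIES NOT 0) OR (0 IMPLIES 1)) AND (0 AND (0 OR 0))) -> 0
  row 4 [00100]: (((1 IMPLIES NOT 0) OR (0 IMPLIES 0)) AND (0 AND (0 OR 1))) -> 0
  row 5 [00101]: (((1 IMPLIES NOT 0) OR (0 IMPLIES 1)) AND (0 AND (0 OR 1))) -> 0
  row 6 [00110]: (((1 IMPLIES NOT 0) OR (0 IMPLIES 0)) AND (0 AND (0 OR 1))) -> 0
  row 7 [00111]: (((1 IMPLIES NOT 0) OR (0 IMPLIES 1)) AND (0 AND (0 OR 1))) -> 0
  row 8 [01000]: (((0 IMPLIES NOT 0) OR (1 IMPLIES 0)) AND (0 AND (0 OR 0))) -> 0
  row 9 [01001]: (((0 IMPLIES NOT 0) OR (1 IMPLIES 1)) AND (0 AND (0 OR 0))) -> 0
  row 10 [01010]: (((0 IMPLIES NOT 0) OR (1 IMPLIES 0)) AND (0 AND (0 OR 0))) -> 0
  row 11 [01011]: (((0 IMPLIES NOT 0) OR (1 IMPLIES 1)) AND (0 AND (0 OR 0))) -> 0
  row 12 [01100]: (((1 IMPLIES NOT 0) OR (1 IMPLIES 0)) AND (0 AND (0 OR 1))) -> 0
  row 13 [01101]: (((1 IMPLIES NOT 0) OR (1 IMPLIES 1)) AND (0 AND (0 OR 1))) -> 0
  row 14 [01110]: (((1 IMPLIES NOT 0) OR (1 IMPLIES 0)) AND (0 AND (0 OR 1))) -> 0
  row 15 [01111]: (((1 IMPLIES NOT 0) OR (1 IMPLIES 1)) AND (0 AND (0 OR 1))) -> 0
  row 16 [10000]: (((0 IMPLIES NOT 1) OR (0 IMPLIES 0)) AND (1 AND (1 OR 0))) -> 1
  row 17 [10001]: (((0 IMPLIES NOT 1) OR (0 IMPLIES 1)) AND (1 AND (1 OR 0))) -> 1
  row 18 [10010]: (((0 IMPLIES NOT 1) OR (0 IMPLIES 0)) AND (1 AND (1 OR 0))) -> 1
  row 19 [10011]: (((0 IMPLIES NOT 1) OR (0 IMPLIES 1)) AND (1 AND (1 OR 0))) -> 1
  row 20 [10100]: (((1 IMPLIES NOT 1) OR (0 IMPLIES 0)) AND (1 AND (1 OR 1))) -> 1
  row 21 [10101]: (((1 IMPLIES NOT 1) OR (0 IMPLIES 1)) AND (1 AND (1 OR 1))) -> 1
  row 22 [10110]: (((1 IMPLIES NOT 1) OR (0 IMPLIES 0)) AND (1 AND (1 OR 1))) -> 1
  row 23 [10111]: (((1 IMPLIES NOT 1) OR (0 IMPLIES 1)) AND (1 AND (1 OR 1))) -> 1
  row 24 [11000]: (((0 IMPLIES NOT 1) OR (1 IMPLIES 0)) AND (1 AND (1 OR 0))) -> 1
  row 25 [11001]: (((0 IMPLIES NOT 1) OR (1 IMPLIES 1)) AND (1 AND (1 OR 0))) -> 1
  row 26 [11010]: (((0 IMPLIES NOT 1) OR (1 IMPLIES 0)) AND (1 AND (1 OR 0))) -> 1
  row 27 [11011]: (((0 IMPLIES NOT 1) OR (1 IMPLIES 1)) AND (1 AND (1 OR 0))) -> 1
  row 28 [11100]: (((1 IMPLIES NOT 1) OR (1 IMPLIES 0)) AND (1 AND (1 OR 1))) -> 0
  row 29 [11101]: (((1 IMPLIES NOT 1) OR (1 IMPLIES 1)) AND (1 AND (1 OR 1))) -> 1
  row 30 [11110]: (((1 IMPLIES NOT 1) OR (1 IMPLIES 0)) AND (1 AND (1 OR 1))) -> 0
  row 31 [11111]: (((1 IMPLIES NOT 1) OR (1 IMPLIES 1)) AND (1 AND (1 OR 1))) -> 1
Full result column, 4 rows per line (a,b,c fixed per line; d,e runs 00..11 left to right):
  rows 0-3 [a,b,c=000]: 0000  = hex 0
  rows 4-7 [a,b,c=001]: 0000  = hex 0
  rows 8-11 [a,b,c=010]: 0000  = hex 0
  rows 12-15 [a,b,c=011]: 0000  = hex 0
  rows 16-19 [a,b,c=100]: 1111  = hex F
  rows 20-23 [a,b,c=101]: 1111  = hex F
  rows 24-27 [a,b,c=110]: 1111  = hex F
  rows 28-31 [a,b,c=111]: 0101  = hex 5
Output column (row 0 .. row 31) = 00000000000000001111111111110101
Output column grouped in 4s = 0000 0000 0000 0000 1111 1111 1111 0101 = 0x0000FFF5
Convert to decimal digit by digit (value = value*16 + digit):
  0 -> 0
  0*16 + 0 = 0
  0*16 + 0 = 0
  0*16 + 0 = 0
  0*16 + 15 (F) = 15
  15*16 + 15 (F) = 255
  255*16 + 15 (F) = 4095
  4095*16 + 5 = 65525
Decimal = 65525

65525


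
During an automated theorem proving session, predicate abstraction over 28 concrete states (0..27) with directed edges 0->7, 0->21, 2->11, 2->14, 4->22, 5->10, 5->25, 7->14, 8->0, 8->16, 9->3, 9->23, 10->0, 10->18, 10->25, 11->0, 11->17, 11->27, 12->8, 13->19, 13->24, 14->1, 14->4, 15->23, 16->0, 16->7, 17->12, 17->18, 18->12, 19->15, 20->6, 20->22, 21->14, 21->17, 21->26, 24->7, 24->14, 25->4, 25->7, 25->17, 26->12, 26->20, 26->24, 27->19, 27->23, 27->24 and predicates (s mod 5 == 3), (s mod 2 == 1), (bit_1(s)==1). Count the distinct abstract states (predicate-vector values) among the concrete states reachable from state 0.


BFS from 0:
Concrete reachable: {0, 1, 4, 6, 7, 8, 12, 14, 16, 17, 18, 20, 21, 22, 24, 26}
Abstract via predicates (s mod 5 == 3), (s mod 2 == 1), (bit_1(s)==1):
  (0,0,0) <- {0, 4, 12, 16, 20, 24}
  (0,0,1) <- {6, 14, 22, 26}
  (0,1,0) <- {1, 17, 21}
  (0,1,1) <- {7}
  (1,0,0) <- {8}
  (1,0,1) <- {18}
Distinct abstract states = 6

6


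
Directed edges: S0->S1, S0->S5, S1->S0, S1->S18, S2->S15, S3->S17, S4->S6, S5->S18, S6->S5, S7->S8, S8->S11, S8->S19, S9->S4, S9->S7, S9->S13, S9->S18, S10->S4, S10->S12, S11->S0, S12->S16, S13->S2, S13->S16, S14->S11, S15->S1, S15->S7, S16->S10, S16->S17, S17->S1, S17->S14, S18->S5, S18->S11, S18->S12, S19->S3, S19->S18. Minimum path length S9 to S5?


BFS layer-by-layer from S9:
  dist 0: {S9}
  dist 1: {S4, S7, S13, S18}
  dist 2: {S2, S5, S6, S8, S11, S12, S16}
  -> S5 reached at distance 2
Shortest path length = 2

2


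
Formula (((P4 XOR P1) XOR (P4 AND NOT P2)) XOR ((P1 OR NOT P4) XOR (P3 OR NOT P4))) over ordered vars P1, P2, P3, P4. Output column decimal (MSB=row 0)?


Formula: (((P4 XOR P1) XOR (P4 AND NOT P2)) XOR ((P1 OR NOT P4) XOR (P3 OR NOT P4))) over P1, P2, P3, P4 (16 rows)
Evaluate each row (bits = P1,P2,P3,P4, MSB first):
  row 0 [0000]: (((0 XOR 0) XOR (0 AND NOT 0)) XOR ((0 OR NOT 0) XOR (0 OR NOT 0))) -> 0
  row 1 [0001]: (((1 XOR 0) XOR (1 AND NOT 0)) XOR ((0 OR NOT 1) XOR (0 OR NOT 1))) -> 0
  row 2 [0010]: (((0 XOR 0) XOR (0 AND NOT 0)) XOR ((0 OR NOT 0) XOR (1 OR NOT 0))) -> 0
  row 3 [0011]: (((1 XOR 0) XOR (1 AND NOT 0)) XOR ((0 OR NOT 1) XOR (1 OR NOT 1))) -> 1
  row 4 [0100]: (((0 XOR 0) XOR (0 AND NOT 1)) XOR ((0 OR NOT 0) XOR (0 OR NOT 0))) -> 0
  row 5 [0101]: (((1 XOR 0) XOR (1 AND NOT 1)) XOR ((0 OR NOT 1) XOR (0 OR NOT 1))) -> 1
  row 6 [0110]: (((0 XOR 0) XOR (0 AND NOT 1)) XOR ((0 OR NOT 0) XOR (1 OR NOT 0))) -> 0
  row 7 [0111]: (((1 XOR 0) XOR (1 AND NOT 1)) XOR ((0 OR NOT 1) XOR (1 OR NOT 1))) -> 0
  row 8 [1000]: (((0 XOR 1) XOR (0 AND NOT 0)) XOR ((1 OR NOT 0) XOR (0 OR NOT 0))) -> 1
  row 9 [1001]: (((1 XOR 1) XOR (1 AND NOT 0)) XOR ((1 OR NOT 1) XOR (0 OR NOT 1))) -> 0
  row 10 [1010]: (((0 XOR 1) XOR (0 AND NOT 0)) XOR ((1 OR NOT 0) XOR (1 OR NOT 0))) -> 1
  row 11 [1011]: (((1 XOR 1) XOR (1 AND NOT 0)) XOR ((1 OR NOT 1) XOR (1 OR NOT 1))) -> 1
  row 12 [1100]: (((0 XOR 1) XOR (0 AND NOT 1)) XOR ((1 OR NOT 0) XOR (0 OR NOT 0))) -> 1
  row 13 [1101]: (((1 XOR 1) XOR (1 AND NOT 1)) XOR ((1 OR NOT 1) XOR (0 OR NOT 1))) -> 1
  row 14 [1110]: (((0 XOR 1) XOR (0 AND NOT 1)) XOR ((1 OR NOT 0) XOR (1 OR NOT 0))) -> 1
  row 15 [1111]: (((1 XOR 1) XOR (1 AND NOT 1)) XOR ((1 OR NOT 1) XOR (1 OR NOT 1))) -> 0
Full result column, 4 rows per line (P1,P2 fixed per line; P3,P4 runs 00..11 left to right):
  rows 0-3 [P1,P2=00]: 0001  = hex 1
  rows 4-7 [P1,P2=01]: 0100  = hex 4
  rows 8-11 [P1,P2=10]: 1011  = hex B
  rows 12-15 [P1,P2=11]: 1110  = hex E
Output column (row 0 .. row 15) = 0001010010111110
Output column grouped in 4s = 0001 0100 1011 1110 = 0x14BE
Convert to decimal digit by digit (value = value*16 + digit):
  1 -> 1
  1*16 + 4 = 20
  20*16 + 11 (B) = 331
  331*16 + 14 (E) = 5310
Decimal = 5310

5310
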